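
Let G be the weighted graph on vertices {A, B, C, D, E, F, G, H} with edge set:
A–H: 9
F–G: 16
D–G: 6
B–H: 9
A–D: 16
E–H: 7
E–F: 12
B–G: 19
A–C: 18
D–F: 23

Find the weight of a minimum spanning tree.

77

Kruskal: consider edges lightest-first.
D–G (6): add — endpoints in different components.
E–H (7): add — endpoints in different components.
A–H (9): add — endpoints in different components.
B–H (9): add — endpoints in different components.
E–F (12): add — endpoints in different components.
A–D (16): add — endpoints in different components.
F–G (16): skip — F and G already connected.
A–C (18): add — endpoints in different components.
MST edges: D–G, E–H, A–H, B–H, E–F, A–D, A–C; total weight 6+7+9+9+12+16+18 = 77.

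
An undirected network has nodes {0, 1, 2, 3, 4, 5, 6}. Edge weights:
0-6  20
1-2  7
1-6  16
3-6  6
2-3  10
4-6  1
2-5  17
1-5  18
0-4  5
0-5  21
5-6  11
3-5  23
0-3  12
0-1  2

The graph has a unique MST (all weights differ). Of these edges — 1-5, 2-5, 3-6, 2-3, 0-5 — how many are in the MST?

Sort edges by weight, then run Kruskal:
4-6 (1): add — endpoints in different components.
0-1 (2): add — endpoints in different components.
0-4 (5): add — endpoints in different components.
3-6 (6): add — endpoints in different components.
1-2 (7): add — endpoints in different components.
2-3 (10): skip — 2 and 3 already connected.
5-6 (11): add — endpoints in different components.
MST edge set: {4-6, 0-1, 0-4, 3-6, 1-2, 5-6}.
Of the listed edges, {3-6} are in the MST → 1.

1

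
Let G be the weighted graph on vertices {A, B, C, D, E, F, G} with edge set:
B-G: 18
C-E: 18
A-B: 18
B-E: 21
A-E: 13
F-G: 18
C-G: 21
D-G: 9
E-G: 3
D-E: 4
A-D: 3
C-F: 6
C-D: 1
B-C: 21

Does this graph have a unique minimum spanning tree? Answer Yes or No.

No

Sort edges by weight, then run Kruskal:
C-D (1): add. Components now {A} {B} {C,D} {E} {F} {G}
A-D (3): add. Components now {A,C,D} {B} {E} {F} {G}
E-G (3): add. Components now {A,C,D} {B} {E,G} {F}
D-E (4): add. Components now {A,C,D,E,G} {B} {F}
C-F (6): add. Components now {A,C,D,E,F,G} {B}
D-G (9): skip — D and G already connected.
A-E (13): skip — A and E already connected.
A-B (18): add. Components now {A,B,C,D,E,F,G}
Non-tree edge B-G has weight 18, equal to the heaviest edge on its tree cycle — swapping gives another MST of the same weight. Not unique.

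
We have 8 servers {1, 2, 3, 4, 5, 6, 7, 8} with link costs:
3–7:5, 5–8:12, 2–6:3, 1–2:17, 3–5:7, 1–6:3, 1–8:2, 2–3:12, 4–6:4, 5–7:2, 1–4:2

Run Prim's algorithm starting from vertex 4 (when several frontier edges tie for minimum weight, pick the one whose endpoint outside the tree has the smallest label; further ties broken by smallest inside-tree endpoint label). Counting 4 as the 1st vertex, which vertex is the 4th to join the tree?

Prim's algorithm from 4:
Step 1: cheapest edge leaving the tree is 1–4 (2); add 1.
Step 2: cheapest edge leaving the tree is 1–8 (2); add 8.
Step 3: cheapest edge leaving the tree is 1–6 (3); add 6.
Step 4: cheapest edge leaving the tree is 2–6 (3); add 2.
Step 5: cheapest edge leaving the tree is 2–3 (12); add 3.
Step 6: cheapest edge leaving the tree is 3–7 (5); add 7.
Step 7: cheapest edge leaving the tree is 5–7 (2); add 5.
Vertex order: 4, 1, 8, 6, 2, 3, 7, 5. The 4th vertex is 6.

6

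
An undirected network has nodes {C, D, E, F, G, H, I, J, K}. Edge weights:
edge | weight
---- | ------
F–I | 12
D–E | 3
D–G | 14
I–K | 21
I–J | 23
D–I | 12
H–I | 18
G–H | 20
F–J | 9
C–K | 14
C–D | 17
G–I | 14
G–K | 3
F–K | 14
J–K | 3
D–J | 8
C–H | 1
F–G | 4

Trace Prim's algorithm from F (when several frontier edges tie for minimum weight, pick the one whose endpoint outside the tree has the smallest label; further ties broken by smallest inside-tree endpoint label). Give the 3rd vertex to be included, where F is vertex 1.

Prim's algorithm from F:
Step 1: cheapest edge leaving the tree is F–G (4); add G.
Step 2: cheapest edge leaving the tree is G–K (3); add K.
Step 3: cheapest edge leaving the tree is J–K (3); add J.
Step 4: cheapest edge leaving the tree is D–J (8); add D.
Step 5: cheapest edge leaving the tree is D–E (3); add E.
Step 6: cheapest edge leaving the tree is D–I (12); add I.
Step 7: cheapest edge leaving the tree is C–K (14); add C.
Step 8: cheapest edge leaving the tree is C–H (1); add H.
Vertex order: F, G, K, J, D, E, I, C, H. The 3rd vertex is K.

K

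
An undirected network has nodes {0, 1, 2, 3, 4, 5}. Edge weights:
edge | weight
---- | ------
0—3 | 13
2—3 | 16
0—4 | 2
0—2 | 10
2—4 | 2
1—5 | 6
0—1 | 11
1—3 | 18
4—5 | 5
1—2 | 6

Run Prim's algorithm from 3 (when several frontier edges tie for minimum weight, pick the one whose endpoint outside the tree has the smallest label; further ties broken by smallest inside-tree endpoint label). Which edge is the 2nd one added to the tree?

Prim's algorithm from 3:
Step 1: frontier [0—3 13, 2—3 16, 1—3 18] → take 0—3 (13); add 0.
Step 2: frontier [0—4 2, 0—2 10, 0—1 11, 2—3 16, 1—3 18] → take 0—4 (2); add 4.
Step 3: frontier [0—2 10, 0—1 11, 2—3 16, 1—3 18, 2—4 2, 4—5 5] → take 2—4 (2); add 2.
Step 4: frontier [0—1 11, 1—2 6, 1—3 18, 4—5 5] → take 4—5 (5); add 5.
Step 5: frontier [0—1 11, 1—2 6, 1—3 18, 1—5 6] → take 1—2 (6); add 1.
The 2nd edge added is 0—4.

0-4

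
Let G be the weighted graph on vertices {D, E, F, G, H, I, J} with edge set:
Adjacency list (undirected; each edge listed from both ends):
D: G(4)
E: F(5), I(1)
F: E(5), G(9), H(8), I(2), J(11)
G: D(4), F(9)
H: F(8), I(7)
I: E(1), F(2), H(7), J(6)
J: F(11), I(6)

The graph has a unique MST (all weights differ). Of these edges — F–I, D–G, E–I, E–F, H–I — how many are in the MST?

4

Sort edges by weight, then run Kruskal:
E–I (1): add. Components now {D} {E,I} {F} {G} {H} {J}
F–I (2): add. Components now {D} {E,F,I} {G} {H} {J}
D–G (4): add. Components now {D,G} {E,F,I} {H} {J}
E–F (5): skip — E and F already connected.
I–J (6): add. Components now {D,G} {E,F,I,J} {H}
H–I (7): add. Components now {D,G} {E,F,H,I,J}
F–H (8): skip — F and H already connected.
F–G (9): add. Components now {D,E,F,G,H,I,J}
MST edge set: {E–I, F–I, D–G, I–J, H–I, F–G}.
Of the listed edges, {F–I, D–G, E–I, H–I} are in the MST → 4.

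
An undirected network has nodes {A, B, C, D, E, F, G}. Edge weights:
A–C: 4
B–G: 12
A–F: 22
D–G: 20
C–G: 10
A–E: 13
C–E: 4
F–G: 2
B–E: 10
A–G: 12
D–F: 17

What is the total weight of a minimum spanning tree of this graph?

47

Prim, starting at E.
Step 1: frontier [C–E 4, B–E 10, A–E 13] → take C–E (4); add C.
Step 2: frontier [A–C 4, C–G 10, B–E 10, A–E 13] → take A–C (4); add A.
Step 3: frontier [A–G 12, A–F 22, C–G 10, B–E 10] → take B–E (10); add B.
Step 4: frontier [A–G 12, A–F 22, B–G 12, C–G 10] → take C–G (10); add G.
Step 5: frontier [A–F 22, F–G 2, D–G 20] → take F–G (2); add F.
Step 6: frontier [D–F 17, D–G 20] → take D–F (17); add D.
MST edges: C–E, A–C, B–E, C–G, F–G, D–F; total weight 4+4+10+10+2+17 = 47.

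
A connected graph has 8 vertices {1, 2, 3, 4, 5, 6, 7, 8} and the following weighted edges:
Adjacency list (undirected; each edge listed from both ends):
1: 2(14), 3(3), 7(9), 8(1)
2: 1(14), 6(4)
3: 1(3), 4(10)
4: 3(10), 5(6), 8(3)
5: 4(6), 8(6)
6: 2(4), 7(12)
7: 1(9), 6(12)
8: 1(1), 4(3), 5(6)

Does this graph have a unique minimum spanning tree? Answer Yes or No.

No

Kruskal's algorithm — process edges by increasing weight (ties by edge label):
1–8 (1): add — endpoints in different components.
1–3 (3): add — endpoints in different components.
4–8 (3): add — endpoints in different components.
2–6 (4): add — endpoints in different components.
4–5 (6): add — endpoints in different components.
5–8 (6): skip — 5 and 8 already connected.
1–7 (9): add — endpoints in different components.
3–4 (10): skip — 3 and 4 already connected.
6–7 (12): add — endpoints in different components.
Non-tree edge 5–8 has weight 6, equal to the heaviest edge on its tree cycle — swapping gives another MST of the same weight. Not unique.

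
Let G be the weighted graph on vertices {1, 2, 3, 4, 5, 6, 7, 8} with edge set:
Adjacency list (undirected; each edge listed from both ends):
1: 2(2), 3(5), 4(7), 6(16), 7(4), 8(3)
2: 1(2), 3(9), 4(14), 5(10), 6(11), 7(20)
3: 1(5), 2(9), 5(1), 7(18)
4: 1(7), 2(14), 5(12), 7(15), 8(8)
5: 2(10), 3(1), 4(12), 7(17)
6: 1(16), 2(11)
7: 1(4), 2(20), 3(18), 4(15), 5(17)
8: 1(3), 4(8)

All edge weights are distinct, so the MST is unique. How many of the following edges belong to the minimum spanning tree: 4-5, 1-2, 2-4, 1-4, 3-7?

Kruskal: consider edges lightest-first.
3-5 (1): add — endpoints in different components.
1-2 (2): add — endpoints in different components.
1-8 (3): add — endpoints in different components.
1-7 (4): add — endpoints in different components.
1-3 (5): add — endpoints in different components.
1-4 (7): add — endpoints in different components.
4-8 (8): skip — 4 and 8 already connected.
2-3 (9): skip — 2 and 3 already connected.
2-5 (10): skip — 2 and 5 already connected.
2-6 (11): add — endpoints in different components.
MST edge set: {3-5, 1-2, 1-8, 1-7, 1-3, 1-4, 2-6}.
Of the listed edges, {1-2, 1-4} are in the MST → 2.

2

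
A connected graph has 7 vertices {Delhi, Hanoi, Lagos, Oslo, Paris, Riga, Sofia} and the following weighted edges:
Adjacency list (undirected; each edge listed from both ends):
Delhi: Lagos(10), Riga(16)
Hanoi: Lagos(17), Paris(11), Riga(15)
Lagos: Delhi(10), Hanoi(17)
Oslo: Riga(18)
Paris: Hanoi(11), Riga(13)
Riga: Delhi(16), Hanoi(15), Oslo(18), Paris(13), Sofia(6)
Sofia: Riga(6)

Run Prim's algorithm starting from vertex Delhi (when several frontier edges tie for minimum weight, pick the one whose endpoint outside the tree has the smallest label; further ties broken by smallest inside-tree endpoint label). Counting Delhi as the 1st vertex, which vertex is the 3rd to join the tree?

Riga

Prim, starting at Delhi.
Step 1: cheapest edge leaving the tree is Delhi—Lagos (10); add Lagos.
Step 2: cheapest edge leaving the tree is Delhi—Riga (16); add Riga.
Step 3: cheapest edge leaving the tree is Riga—Sofia (6); add Sofia.
Step 4: cheapest edge leaving the tree is Paris—Riga (13); add Paris.
Step 5: cheapest edge leaving the tree is Hanoi—Paris (11); add Hanoi.
Step 6: cheapest edge leaving the tree is Oslo—Riga (18); add Oslo.
Vertex order: Delhi, Lagos, Riga, Sofia, Paris, Hanoi, Oslo. The 3rd vertex is Riga.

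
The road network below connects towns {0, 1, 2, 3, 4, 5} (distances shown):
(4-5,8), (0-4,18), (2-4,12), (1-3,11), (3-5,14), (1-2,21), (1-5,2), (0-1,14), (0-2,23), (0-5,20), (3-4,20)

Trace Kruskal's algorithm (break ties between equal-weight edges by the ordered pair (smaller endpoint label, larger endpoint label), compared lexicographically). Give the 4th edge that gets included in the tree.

2-4

Sort edges by weight, then run Kruskal:
1-5 (2): add — endpoints in different components.
4-5 (8): add — endpoints in different components.
1-3 (11): add — endpoints in different components.
2-4 (12): add — endpoints in different components.
0-1 (14): add — endpoints in different components.
The 4th edge added is 2-4.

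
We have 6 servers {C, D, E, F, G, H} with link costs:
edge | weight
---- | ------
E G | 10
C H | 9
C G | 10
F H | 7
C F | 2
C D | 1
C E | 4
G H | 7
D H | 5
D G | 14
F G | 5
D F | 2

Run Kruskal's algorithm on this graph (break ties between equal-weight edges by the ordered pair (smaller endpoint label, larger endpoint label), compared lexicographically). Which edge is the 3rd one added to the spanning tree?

Kruskal: consider edges lightest-first.
C D (1): add. Components now {C,D} {E} {F} {G} {H}
C F (2): add. Components now {C,D,F} {E} {G} {H}
D F (2): skip — D and F already connected.
C E (4): add. Components now {C,D,E,F} {G} {H}
D H (5): add. Components now {C,D,E,F,H} {G}
F G (5): add. Components now {C,D,E,F,G,H}
The 3rd edge added is C E.

C-E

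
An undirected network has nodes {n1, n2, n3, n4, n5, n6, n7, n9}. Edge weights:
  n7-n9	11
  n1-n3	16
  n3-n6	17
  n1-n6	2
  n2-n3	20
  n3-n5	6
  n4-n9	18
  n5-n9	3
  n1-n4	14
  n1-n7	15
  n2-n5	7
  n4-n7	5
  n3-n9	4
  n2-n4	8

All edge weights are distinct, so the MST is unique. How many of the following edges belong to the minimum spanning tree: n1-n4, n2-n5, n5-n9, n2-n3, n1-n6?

Kruskal's algorithm — process edges by increasing weight (ties by edge label):
n1-n6 (2): add — endpoints in different components.
n5-n9 (3): add — endpoints in different components.
n3-n9 (4): add — endpoints in different components.
n4-n7 (5): add — endpoints in different components.
n3-n5 (6): skip — n3 and n5 already connected.
n2-n5 (7): add — endpoints in different components.
n2-n4 (8): add — endpoints in different components.
n7-n9 (11): skip — n7 and n9 already connected.
n1-n4 (14): add — endpoints in different components.
MST edge set: {n1-n6, n5-n9, n3-n9, n4-n7, n2-n5, n2-n4, n1-n4}.
Of the listed edges, {n1-n4, n2-n5, n5-n9, n1-n6} are in the MST → 4.

4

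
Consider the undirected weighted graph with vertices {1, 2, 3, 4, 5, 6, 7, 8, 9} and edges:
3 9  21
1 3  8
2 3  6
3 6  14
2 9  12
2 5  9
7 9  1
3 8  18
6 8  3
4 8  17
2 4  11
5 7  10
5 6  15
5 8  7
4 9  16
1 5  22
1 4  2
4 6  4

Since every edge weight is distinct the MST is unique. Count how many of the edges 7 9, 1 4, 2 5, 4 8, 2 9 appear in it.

2

Sort edges by weight, then run Kruskal:
7 9 (1): add — endpoints in different components.
1 4 (2): add — endpoints in different components.
6 8 (3): add — endpoints in different components.
4 6 (4): add — endpoints in different components.
2 3 (6): add — endpoints in different components.
5 8 (7): add — endpoints in different components.
1 3 (8): add — endpoints in different components.
2 5 (9): skip — 2 and 5 already connected.
5 7 (10): add — endpoints in different components.
MST edge set: {7 9, 1 4, 6 8, 4 6, 2 3, 5 8, 1 3, 5 7}.
Of the listed edges, {7 9, 1 4} are in the MST → 2.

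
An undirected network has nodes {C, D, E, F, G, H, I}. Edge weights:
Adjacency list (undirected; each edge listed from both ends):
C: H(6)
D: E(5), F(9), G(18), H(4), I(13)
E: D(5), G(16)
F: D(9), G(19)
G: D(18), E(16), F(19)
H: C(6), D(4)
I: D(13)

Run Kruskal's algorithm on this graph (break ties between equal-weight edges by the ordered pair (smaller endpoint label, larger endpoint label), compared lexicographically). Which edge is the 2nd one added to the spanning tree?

D-E

Sort edges by weight, then run Kruskal:
D—H (4): add. Components now {C} {D,H} {E} {F} {G} {I}
D—E (5): add. Components now {C} {D,E,H} {F} {G} {I}
C—H (6): add. Components now {C,D,E,H} {F} {G} {I}
D—F (9): add. Components now {C,D,E,F,H} {G} {I}
D—I (13): add. Components now {C,D,E,F,H,I} {G}
E—G (16): add. Components now {C,D,E,F,G,H,I}
The 2nd edge added is D—E.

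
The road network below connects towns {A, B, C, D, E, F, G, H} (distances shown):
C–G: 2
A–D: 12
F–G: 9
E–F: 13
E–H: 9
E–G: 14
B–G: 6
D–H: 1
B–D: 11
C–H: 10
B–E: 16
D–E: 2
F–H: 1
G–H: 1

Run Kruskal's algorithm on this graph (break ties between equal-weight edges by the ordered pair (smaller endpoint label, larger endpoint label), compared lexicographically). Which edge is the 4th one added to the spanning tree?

Kruskal: consider edges lightest-first.
D–H (1): add — endpoints in different components.
F–H (1): add — endpoints in different components.
G–H (1): add — endpoints in different components.
C–G (2): add — endpoints in different components.
D–E (2): add — endpoints in different components.
B–G (6): add — endpoints in different components.
E–H (9): skip — E and H already connected.
F–G (9): skip — F and G already connected.
C–H (10): skip — C and H already connected.
B–D (11): skip — B and D already connected.
A–D (12): add — endpoints in different components.
The 4th edge added is C–G.

C-G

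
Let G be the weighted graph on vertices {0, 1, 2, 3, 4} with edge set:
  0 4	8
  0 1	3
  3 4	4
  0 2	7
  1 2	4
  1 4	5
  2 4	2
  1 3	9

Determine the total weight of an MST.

Prim's algorithm from 3:
Step 1: cheapest edge leaving the tree is 3 4 (4); add 4.
Step 2: cheapest edge leaving the tree is 2 4 (2); add 2.
Step 3: cheapest edge leaving the tree is 1 2 (4); add 1.
Step 4: cheapest edge leaving the tree is 0 1 (3); add 0.
MST edges: 3 4, 2 4, 1 2, 0 1; total weight 4+2+4+3 = 13.

13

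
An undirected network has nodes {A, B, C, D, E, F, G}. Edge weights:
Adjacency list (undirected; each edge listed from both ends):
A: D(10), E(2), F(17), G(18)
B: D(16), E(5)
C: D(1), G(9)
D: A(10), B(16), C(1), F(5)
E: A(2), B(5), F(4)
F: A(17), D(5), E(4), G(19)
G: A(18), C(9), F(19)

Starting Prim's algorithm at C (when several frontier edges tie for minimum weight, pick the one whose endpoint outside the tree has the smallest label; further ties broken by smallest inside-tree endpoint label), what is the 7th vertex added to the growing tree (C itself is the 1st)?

Prim's algorithm from C:
Step 1: frontier [C D 1, C G 9] → take C D (1); add D.
Step 2: frontier [C G 9, D F 5, A D 10, B D 16] → take D F (5); add F.
Step 3: frontier [C G 9, A D 10, B D 16, E F 4, A F 17, F G 19] → take E F (4); add E.
Step 4: frontier [C G 9, A D 10, B D 16, A E 2, B E 5, A F 17, F G 19] → take A E (2); add A.
Step 5: frontier [A G 18, C G 9, B D 16, B E 5, F G 19] → take B E (5); add B.
Step 6: frontier [A G 18, C G 9, F G 19] → take C G (9); add G.
Vertex order: C, D, F, E, A, B, G. The 7th vertex is G.

G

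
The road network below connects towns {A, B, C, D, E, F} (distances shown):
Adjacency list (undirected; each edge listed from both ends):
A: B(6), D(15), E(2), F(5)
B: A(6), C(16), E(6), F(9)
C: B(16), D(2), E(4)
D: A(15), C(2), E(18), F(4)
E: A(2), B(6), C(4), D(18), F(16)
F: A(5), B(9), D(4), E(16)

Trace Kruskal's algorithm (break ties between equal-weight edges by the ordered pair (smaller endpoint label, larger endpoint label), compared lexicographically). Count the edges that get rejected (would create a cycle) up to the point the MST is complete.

1

Kruskal: consider edges lightest-first.
A-E (2): add — endpoints in different components.
C-D (2): add — endpoints in different components.
C-E (4): add — endpoints in different components.
D-F (4): add — endpoints in different components.
A-F (5): skip — A and F already connected.
A-B (6): add — endpoints in different components.
Edges rejected before the tree was complete: 1.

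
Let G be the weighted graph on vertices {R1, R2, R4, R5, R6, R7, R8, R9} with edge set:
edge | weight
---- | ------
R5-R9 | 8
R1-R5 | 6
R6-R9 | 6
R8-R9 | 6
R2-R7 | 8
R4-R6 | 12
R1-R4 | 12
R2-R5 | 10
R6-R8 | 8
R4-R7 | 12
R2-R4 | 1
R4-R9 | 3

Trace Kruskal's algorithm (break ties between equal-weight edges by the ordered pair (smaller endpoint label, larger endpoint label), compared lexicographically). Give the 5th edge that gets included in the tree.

Kruskal's algorithm — process edges by increasing weight (ties by edge label):
R2-R4 (1): add — endpoints in different components.
R4-R9 (3): add — endpoints in different components.
R1-R5 (6): add — endpoints in different components.
R6-R9 (6): add — endpoints in different components.
R8-R9 (6): add — endpoints in different components.
R2-R7 (8): add — endpoints in different components.
R5-R9 (8): add — endpoints in different components.
The 5th edge added is R8-R9.

R8-R9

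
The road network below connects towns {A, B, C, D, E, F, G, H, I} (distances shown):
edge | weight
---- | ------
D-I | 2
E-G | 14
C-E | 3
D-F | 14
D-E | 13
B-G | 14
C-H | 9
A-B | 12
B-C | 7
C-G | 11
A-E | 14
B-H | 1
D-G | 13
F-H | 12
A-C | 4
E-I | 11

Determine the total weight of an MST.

51

Kruskal's algorithm — process edges by increasing weight (ties by edge label):
B-H (1): add — endpoints in different components.
D-I (2): add — endpoints in different components.
C-E (3): add — endpoints in different components.
A-C (4): add — endpoints in different components.
B-C (7): add — endpoints in different components.
C-H (9): skip — C and H already connected.
C-G (11): add — endpoints in different components.
E-I (11): add — endpoints in different components.
A-B (12): skip — A and B already connected.
F-H (12): add — endpoints in different components.
MST edges: B-H, D-I, C-E, A-C, B-C, C-G, E-I, F-H; total weight 1+2+3+4+7+11+11+12 = 51.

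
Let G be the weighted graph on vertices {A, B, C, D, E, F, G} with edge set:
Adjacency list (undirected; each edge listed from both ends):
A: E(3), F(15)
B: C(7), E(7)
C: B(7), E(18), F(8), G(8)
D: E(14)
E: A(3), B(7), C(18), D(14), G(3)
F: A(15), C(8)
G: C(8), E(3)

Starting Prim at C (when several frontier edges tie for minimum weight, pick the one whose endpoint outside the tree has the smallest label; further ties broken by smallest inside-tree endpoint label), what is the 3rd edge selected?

Grow the tree from C using Prim:
Step 1: frontier [B-C 7, C-F 8, C-G 8, C-E 18] → take B-C (7); add B.
Step 2: frontier [B-E 7, C-F 8, C-G 8, C-E 18] → take B-E (7); add E.
Step 3: frontier [C-F 8, C-G 8, A-E 3, E-G 3, D-E 14] → take A-E (3); add A.
Step 4: frontier [A-F 15, C-F 8, C-G 8, E-G 3, D-E 14] → take E-G (3); add G.
Step 5: frontier [A-F 15, C-F 8, D-E 14] → take C-F (8); add F.
Step 6: frontier [D-E 14] → take D-E (14); add D.
The 3rd edge added is A-E.

A-E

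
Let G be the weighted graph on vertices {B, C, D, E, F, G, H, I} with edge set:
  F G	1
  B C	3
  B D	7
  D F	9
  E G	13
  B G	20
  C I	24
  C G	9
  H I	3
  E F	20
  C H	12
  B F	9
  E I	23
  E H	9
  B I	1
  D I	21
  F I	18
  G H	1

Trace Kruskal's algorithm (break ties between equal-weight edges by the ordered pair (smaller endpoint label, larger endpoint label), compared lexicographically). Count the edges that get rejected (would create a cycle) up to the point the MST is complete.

3

Kruskal: consider edges lightest-first.
B I (1): add — endpoints in different components.
F G (1): add — endpoints in different components.
G H (1): add — endpoints in different components.
B C (3): add — endpoints in different components.
H I (3): add — endpoints in different components.
B D (7): add — endpoints in different components.
B F (9): skip — B and F already connected.
C G (9): skip — C and G already connected.
D F (9): skip — D and F already connected.
E H (9): add — endpoints in different components.
Edges rejected before the tree was complete: 3.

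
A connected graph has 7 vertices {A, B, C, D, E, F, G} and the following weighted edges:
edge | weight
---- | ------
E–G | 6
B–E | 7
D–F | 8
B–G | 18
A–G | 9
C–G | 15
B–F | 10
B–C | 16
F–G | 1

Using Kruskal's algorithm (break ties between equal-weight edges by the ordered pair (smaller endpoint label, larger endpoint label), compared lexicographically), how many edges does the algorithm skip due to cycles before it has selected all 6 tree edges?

1

Kruskal's algorithm — process edges by increasing weight (ties by edge label):
F–G (1): add. Components now {A} {B} {C} {D} {E} {F,G}
E–G (6): add. Components now {A} {B} {C} {D} {E,F,G}
B–E (7): add. Components now {A} {B,E,F,G} {C} {D}
D–F (8): add. Components now {A} {B,D,E,F,G} {C}
A–G (9): add. Components now {A,B,D,E,F,G} {C}
B–F (10): skip — B and F already connected.
C–G (15): add. Components now {A,B,C,D,E,F,G}
Edges rejected before the tree was complete: 1.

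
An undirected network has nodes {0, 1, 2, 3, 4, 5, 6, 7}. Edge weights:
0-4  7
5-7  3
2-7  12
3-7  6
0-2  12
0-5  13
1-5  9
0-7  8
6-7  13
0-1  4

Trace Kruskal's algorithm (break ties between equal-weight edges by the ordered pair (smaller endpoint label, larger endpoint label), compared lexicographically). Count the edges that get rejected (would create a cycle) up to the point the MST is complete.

Kruskal: consider edges lightest-first.
5-7 (3): add — endpoints in different components.
0-1 (4): add — endpoints in different components.
3-7 (6): add — endpoints in different components.
0-4 (7): add — endpoints in different components.
0-7 (8): add — endpoints in different components.
1-5 (9): skip — 1 and 5 already connected.
0-2 (12): add — endpoints in different components.
2-7 (12): skip — 2 and 7 already connected.
0-5 (13): skip — 0 and 5 already connected.
6-7 (13): add — endpoints in different components.
Edges rejected before the tree was complete: 3.

3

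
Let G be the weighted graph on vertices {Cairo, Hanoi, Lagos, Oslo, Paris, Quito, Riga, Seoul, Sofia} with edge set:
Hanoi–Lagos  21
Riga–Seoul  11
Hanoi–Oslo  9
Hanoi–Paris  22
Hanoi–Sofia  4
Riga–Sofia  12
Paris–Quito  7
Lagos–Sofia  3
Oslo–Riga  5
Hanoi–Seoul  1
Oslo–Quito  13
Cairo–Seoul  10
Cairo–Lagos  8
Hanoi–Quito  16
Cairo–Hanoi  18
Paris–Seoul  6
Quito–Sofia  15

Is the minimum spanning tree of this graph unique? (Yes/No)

Yes

Kruskal's algorithm — process edges by increasing weight (ties by edge label):
Hanoi–Seoul (1): add — endpoints in different components.
Lagos–Sofia (3): add — endpoints in different components.
Hanoi–Sofia (4): add — endpoints in different components.
Oslo–Riga (5): add — endpoints in different components.
Paris–Seoul (6): add — endpoints in different components.
Paris–Quito (7): add — endpoints in different components.
Cairo–Lagos (8): add — endpoints in different components.
Hanoi–Oslo (9): add — endpoints in different components.
Every non-tree edge has weight strictly greater than the heaviest edge on the tree path between its endpoints, so the MST is unique.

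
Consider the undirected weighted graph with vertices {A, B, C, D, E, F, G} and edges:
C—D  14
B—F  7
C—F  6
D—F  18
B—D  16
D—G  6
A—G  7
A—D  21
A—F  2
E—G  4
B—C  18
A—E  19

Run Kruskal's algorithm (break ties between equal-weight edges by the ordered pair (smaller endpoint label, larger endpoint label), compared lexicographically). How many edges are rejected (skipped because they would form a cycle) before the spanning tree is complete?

Kruskal's algorithm — process edges by increasing weight (ties by edge label):
A—F (2): add. Components now {A,F} {B} {C} {D} {E} {G}
E—G (4): add. Components now {A,F} {B} {C} {D} {E,G}
C—F (6): add. Components now {A,C,F} {B} {D} {E,G}
D—G (6): add. Components now {A,C,F} {B} {D,E,G}
A—G (7): add. Components now {A,C,D,E,F,G} {B}
B—F (7): add. Components now {A,B,C,D,E,F,G}
Edges rejected before the tree was complete: 0.

0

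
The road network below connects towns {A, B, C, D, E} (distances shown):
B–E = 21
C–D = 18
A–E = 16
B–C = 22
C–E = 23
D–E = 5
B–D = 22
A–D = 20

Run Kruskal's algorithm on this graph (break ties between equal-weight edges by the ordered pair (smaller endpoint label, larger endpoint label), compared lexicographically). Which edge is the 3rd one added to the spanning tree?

C-D

Sort edges by weight, then run Kruskal:
D–E (5): add. Components now {A} {B} {C} {D,E}
A–E (16): add. Components now {A,D,E} {B} {C}
C–D (18): add. Components now {A,C,D,E} {B}
A–D (20): skip — A and D already connected.
B–E (21): add. Components now {A,B,C,D,E}
The 3rd edge added is C–D.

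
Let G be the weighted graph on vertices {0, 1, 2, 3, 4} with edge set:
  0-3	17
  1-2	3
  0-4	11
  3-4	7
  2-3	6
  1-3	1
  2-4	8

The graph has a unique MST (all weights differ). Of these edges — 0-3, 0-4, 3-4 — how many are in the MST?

2

Sort edges by weight, then run Kruskal:
1-3 (1): add — endpoints in different components.
1-2 (3): add — endpoints in different components.
2-3 (6): skip — 2 and 3 already connected.
3-4 (7): add — endpoints in different components.
2-4 (8): skip — 2 and 4 already connected.
0-4 (11): add — endpoints in different components.
MST edge set: {1-3, 1-2, 3-4, 0-4}.
Of the listed edges, {0-4, 3-4} are in the MST → 2.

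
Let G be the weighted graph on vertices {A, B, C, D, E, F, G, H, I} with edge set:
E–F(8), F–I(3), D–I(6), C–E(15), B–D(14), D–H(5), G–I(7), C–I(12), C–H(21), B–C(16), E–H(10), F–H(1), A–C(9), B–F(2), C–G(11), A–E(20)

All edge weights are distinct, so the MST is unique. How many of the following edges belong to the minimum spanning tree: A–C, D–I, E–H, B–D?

Kruskal: consider edges lightest-first.
F–H (1): add — endpoints in different components.
B–F (2): add — endpoints in different components.
F–I (3): add — endpoints in different components.
D–H (5): add — endpoints in different components.
D–I (6): skip — D and I already connected.
G–I (7): add — endpoints in different components.
E–F (8): add — endpoints in different components.
A–C (9): add — endpoints in different components.
E–H (10): skip — E and H already connected.
C–G (11): add — endpoints in different components.
MST edge set: {F–H, B–F, F–I, D–H, G–I, E–F, A–C, C–G}.
Of the listed edges, {A–C} are in the MST → 1.

1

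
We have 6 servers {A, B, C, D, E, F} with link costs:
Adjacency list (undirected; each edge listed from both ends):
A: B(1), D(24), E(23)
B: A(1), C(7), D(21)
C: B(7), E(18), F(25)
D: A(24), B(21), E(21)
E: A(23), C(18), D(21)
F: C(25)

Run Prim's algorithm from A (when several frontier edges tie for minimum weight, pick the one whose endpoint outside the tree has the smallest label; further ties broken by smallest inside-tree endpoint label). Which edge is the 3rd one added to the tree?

Grow the tree from A using Prim:
Step 1: cheapest edge leaving the tree is A–B (1); add B.
Step 2: cheapest edge leaving the tree is B–C (7); add C.
Step 3: cheapest edge leaving the tree is C–E (18); add E.
Step 4: cheapest edge leaving the tree is B–D (21); add D.
Step 5: cheapest edge leaving the tree is C–F (25); add F.
The 3rd edge added is C–E.

C-E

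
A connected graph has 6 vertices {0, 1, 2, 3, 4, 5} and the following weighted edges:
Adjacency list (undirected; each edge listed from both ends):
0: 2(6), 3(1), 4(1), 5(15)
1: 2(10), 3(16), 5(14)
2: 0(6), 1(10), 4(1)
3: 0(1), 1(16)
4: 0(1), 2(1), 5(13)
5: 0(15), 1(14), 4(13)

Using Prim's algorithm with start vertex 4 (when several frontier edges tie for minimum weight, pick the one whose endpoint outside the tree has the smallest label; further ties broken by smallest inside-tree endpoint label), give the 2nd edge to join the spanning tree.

Prim's algorithm from 4:
Step 1: cheapest edge leaving the tree is 0-4 (1); add 0.
Step 2: cheapest edge leaving the tree is 2-4 (1); add 2.
Step 3: cheapest edge leaving the tree is 0-3 (1); add 3.
Step 4: cheapest edge leaving the tree is 1-2 (10); add 1.
Step 5: cheapest edge leaving the tree is 4-5 (13); add 5.
The 2nd edge added is 2-4.

2-4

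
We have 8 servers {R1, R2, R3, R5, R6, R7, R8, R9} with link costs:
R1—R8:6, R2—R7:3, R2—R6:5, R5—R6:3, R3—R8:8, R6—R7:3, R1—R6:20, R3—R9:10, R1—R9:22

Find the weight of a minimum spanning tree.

Grow the tree from R7 using Prim:
Step 1: frontier [R2—R7 3, R6—R7 3] → take R2—R7 (3); add R2.
Step 2: frontier [R2—R6 5, R6—R7 3] → take R6—R7 (3); add R6.
Step 3: frontier [R5—R6 3, R1—R6 20] → take R5—R6 (3); add R5.
Step 4: frontier [R1—R6 20] → take R1—R6 (20); add R1.
Step 5: frontier [R1—R8 6, R1—R9 22] → take R1—R8 (6); add R8.
Step 6: frontier [R1—R9 22, R3—R8 8] → take R3—R8 (8); add R3.
Step 7: frontier [R1—R9 22, R3—R9 10] → take R3—R9 (10); add R9.
MST edges: R2—R7, R6—R7, R5—R6, R1—R6, R1—R8, R3—R8, R3—R9; total weight 3+3+3+20+6+8+10 = 53.

53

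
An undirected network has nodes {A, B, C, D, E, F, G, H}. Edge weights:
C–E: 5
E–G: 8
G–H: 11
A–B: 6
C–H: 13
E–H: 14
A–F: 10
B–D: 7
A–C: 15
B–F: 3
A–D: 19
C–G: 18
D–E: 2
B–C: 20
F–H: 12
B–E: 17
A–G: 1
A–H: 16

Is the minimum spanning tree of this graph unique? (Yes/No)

Kruskal: consider edges lightest-first.
A–G (1): add — endpoints in different components.
D–E (2): add — endpoints in different components.
B–F (3): add — endpoints in different components.
C–E (5): add — endpoints in different components.
A–B (6): add — endpoints in different components.
B–D (7): add — endpoints in different components.
E–G (8): skip — E and G already connected.
A–F (10): skip — A and F already connected.
G–H (11): add — endpoints in different components.
Every non-tree edge has weight strictly greater than the heaviest edge on the tree path between its endpoints, so the MST is unique.

Yes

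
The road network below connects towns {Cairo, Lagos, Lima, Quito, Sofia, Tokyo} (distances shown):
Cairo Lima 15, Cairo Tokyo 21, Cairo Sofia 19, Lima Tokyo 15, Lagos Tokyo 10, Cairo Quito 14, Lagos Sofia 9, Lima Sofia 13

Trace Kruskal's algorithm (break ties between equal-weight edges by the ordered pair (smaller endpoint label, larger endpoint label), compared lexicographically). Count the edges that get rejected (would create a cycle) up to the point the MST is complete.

0

Kruskal: consider edges lightest-first.
Lagos Sofia (9): add — endpoints in different components.
Lagos Tokyo (10): add — endpoints in different components.
Lima Sofia (13): add — endpoints in different components.
Cairo Quito (14): add — endpoints in different components.
Cairo Lima (15): add — endpoints in different components.
Edges rejected before the tree was complete: 0.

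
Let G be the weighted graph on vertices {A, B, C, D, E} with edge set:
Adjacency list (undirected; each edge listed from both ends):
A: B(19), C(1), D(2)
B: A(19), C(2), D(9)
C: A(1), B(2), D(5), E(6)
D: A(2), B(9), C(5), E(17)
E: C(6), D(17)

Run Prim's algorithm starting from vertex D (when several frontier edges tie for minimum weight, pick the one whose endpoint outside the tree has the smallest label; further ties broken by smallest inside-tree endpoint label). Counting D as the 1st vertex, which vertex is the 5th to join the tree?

E

Prim, starting at D.
Step 1: frontier [A-D 2, C-D 5, B-D 9, D-E 17] → take A-D (2); add A.
Step 2: frontier [A-C 1, A-B 19, C-D 5, B-D 9, D-E 17] → take A-C (1); add C.
Step 3: frontier [A-B 19, B-C 2, C-E 6, B-D 9, D-E 17] → take B-C (2); add B.
Step 4: frontier [C-E 6, D-E 17] → take C-E (6); add E.
Vertex order: D, A, C, B, E. The 5th vertex is E.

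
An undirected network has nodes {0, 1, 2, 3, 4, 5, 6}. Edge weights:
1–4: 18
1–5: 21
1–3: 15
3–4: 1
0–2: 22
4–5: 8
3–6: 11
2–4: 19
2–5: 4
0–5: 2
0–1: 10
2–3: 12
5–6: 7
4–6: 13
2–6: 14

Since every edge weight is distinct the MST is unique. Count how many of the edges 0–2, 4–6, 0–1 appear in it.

1

Kruskal's algorithm — process edges by increasing weight (ties by edge label):
3–4 (1): add — endpoints in different components.
0–5 (2): add — endpoints in different components.
2–5 (4): add — endpoints in different components.
5–6 (7): add — endpoints in different components.
4–5 (8): add — endpoints in different components.
0–1 (10): add — endpoints in different components.
MST edge set: {3–4, 0–5, 2–5, 5–6, 4–5, 0–1}.
Of the listed edges, {0–1} are in the MST → 1.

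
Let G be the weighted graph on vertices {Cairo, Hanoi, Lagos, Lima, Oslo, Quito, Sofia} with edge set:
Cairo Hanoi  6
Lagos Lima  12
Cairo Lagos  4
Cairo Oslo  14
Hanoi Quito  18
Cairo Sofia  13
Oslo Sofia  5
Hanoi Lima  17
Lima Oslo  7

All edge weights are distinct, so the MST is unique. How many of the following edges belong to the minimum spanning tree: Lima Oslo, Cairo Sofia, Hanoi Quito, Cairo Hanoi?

Sort edges by weight, then run Kruskal:
Cairo Lagos (4): add — endpoints in different components.
Oslo Sofia (5): add — endpoints in different components.
Cairo Hanoi (6): add — endpoints in different components.
Lima Oslo (7): add — endpoints in different components.
Lagos Lima (12): add — endpoints in different components.
Cairo Sofia (13): skip — Cairo and Sofia already connected.
Cairo Oslo (14): skip — Cairo and Oslo already connected.
Hanoi Lima (17): skip — Hanoi and Lima already connected.
Hanoi Quito (18): add — endpoints in different components.
MST edge set: {Cairo Lagos, Oslo Sofia, Cairo Hanoi, Lima Oslo, Lagos Lima, Hanoi Quito}.
Of the listed edges, {Lima Oslo, Hanoi Quito, Cairo Hanoi} are in the MST → 3.

3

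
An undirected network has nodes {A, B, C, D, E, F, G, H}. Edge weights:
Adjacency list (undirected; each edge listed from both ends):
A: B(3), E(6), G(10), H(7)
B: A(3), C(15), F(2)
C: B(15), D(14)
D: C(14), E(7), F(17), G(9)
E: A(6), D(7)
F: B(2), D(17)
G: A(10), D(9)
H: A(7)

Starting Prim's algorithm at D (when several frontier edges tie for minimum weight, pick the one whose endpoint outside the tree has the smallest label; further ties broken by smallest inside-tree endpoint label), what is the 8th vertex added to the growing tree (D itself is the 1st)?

C

Prim, starting at D.
Step 1: cheapest edge leaving the tree is D—E (7); add E.
Step 2: cheapest edge leaving the tree is A—E (6); add A.
Step 3: cheapest edge leaving the tree is A—B (3); add B.
Step 4: cheapest edge leaving the tree is B—F (2); add F.
Step 5: cheapest edge leaving the tree is A—H (7); add H.
Step 6: cheapest edge leaving the tree is D—G (9); add G.
Step 7: cheapest edge leaving the tree is C—D (14); add C.
Vertex order: D, E, A, B, F, H, G, C. The 8th vertex is C.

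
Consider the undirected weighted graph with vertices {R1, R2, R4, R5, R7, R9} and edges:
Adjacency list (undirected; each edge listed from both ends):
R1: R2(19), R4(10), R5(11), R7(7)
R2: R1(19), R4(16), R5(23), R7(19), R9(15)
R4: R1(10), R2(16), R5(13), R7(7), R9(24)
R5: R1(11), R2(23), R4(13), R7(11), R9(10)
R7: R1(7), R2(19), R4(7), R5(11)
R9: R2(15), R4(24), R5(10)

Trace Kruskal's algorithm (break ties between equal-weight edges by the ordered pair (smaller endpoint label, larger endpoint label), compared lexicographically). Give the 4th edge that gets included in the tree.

R1-R5

Sort edges by weight, then run Kruskal:
R1-R7 (7): add — endpoints in different components.
R4-R7 (7): add — endpoints in different components.
R1-R4 (10): skip — R4 and R1 already connected.
R5-R9 (10): add — endpoints in different components.
R1-R5 (11): add — endpoints in different components.
R5-R7 (11): skip — R5 and R7 already connected.
R4-R5 (13): skip — R5 and R4 already connected.
R2-R9 (15): add — endpoints in different components.
The 4th edge added is R1-R5.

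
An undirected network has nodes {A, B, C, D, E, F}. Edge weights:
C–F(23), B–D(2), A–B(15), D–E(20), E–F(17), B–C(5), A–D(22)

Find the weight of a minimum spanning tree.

59

Sort edges by weight, then run Kruskal:
B–D (2): add — endpoints in different components.
B–C (5): add — endpoints in different components.
A–B (15): add — endpoints in different components.
E–F (17): add — endpoints in different components.
D–E (20): add — endpoints in different components.
MST edges: B–D, B–C, A–B, E–F, D–E; total weight 2+5+15+17+20 = 59.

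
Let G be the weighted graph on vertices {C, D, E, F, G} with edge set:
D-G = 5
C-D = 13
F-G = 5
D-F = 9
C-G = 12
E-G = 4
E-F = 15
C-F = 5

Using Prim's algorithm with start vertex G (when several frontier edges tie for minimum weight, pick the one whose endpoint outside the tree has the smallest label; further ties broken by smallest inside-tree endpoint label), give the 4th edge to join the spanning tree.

Prim, starting at G.
Step 1: cheapest edge leaving the tree is E-G (4); add E.
Step 2: cheapest edge leaving the tree is D-G (5); add D.
Step 3: cheapest edge leaving the tree is F-G (5); add F.
Step 4: cheapest edge leaving the tree is C-F (5); add C.
The 4th edge added is C-F.

C-F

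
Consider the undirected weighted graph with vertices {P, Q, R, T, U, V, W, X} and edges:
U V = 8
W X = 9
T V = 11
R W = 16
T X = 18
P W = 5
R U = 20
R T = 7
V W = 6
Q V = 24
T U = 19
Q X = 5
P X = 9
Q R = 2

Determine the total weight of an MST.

Kruskal's algorithm — process edges by increasing weight (ties by edge label):
Q R (2): add — endpoints in different components.
P W (5): add — endpoints in different components.
Q X (5): add — endpoints in different components.
V W (6): add — endpoints in different components.
R T (7): add — endpoints in different components.
U V (8): add — endpoints in different components.
P X (9): add — endpoints in different components.
MST edges: Q R, P W, Q X, V W, R T, U V, P X; total weight 2+5+5+6+7+8+9 = 42.

42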